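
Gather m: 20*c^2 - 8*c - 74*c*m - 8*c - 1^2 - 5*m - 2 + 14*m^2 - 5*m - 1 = 20*c^2 - 16*c + 14*m^2 + m*(-74*c - 10) - 4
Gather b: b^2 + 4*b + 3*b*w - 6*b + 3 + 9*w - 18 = b^2 + b*(3*w - 2) + 9*w - 15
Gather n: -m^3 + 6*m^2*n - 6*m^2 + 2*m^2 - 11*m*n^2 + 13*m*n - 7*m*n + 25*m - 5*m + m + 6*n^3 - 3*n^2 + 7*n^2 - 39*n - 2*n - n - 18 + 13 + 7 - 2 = -m^3 - 4*m^2 + 21*m + 6*n^3 + n^2*(4 - 11*m) + n*(6*m^2 + 6*m - 42)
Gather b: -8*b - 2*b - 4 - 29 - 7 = -10*b - 40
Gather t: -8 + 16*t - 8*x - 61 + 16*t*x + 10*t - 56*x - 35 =t*(16*x + 26) - 64*x - 104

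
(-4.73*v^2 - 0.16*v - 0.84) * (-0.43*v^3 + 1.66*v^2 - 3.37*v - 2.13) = 2.0339*v^5 - 7.783*v^4 + 16.0357*v^3 + 9.2197*v^2 + 3.1716*v + 1.7892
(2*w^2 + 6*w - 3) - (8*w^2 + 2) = -6*w^2 + 6*w - 5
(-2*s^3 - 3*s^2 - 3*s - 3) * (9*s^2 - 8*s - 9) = -18*s^5 - 11*s^4 + 15*s^3 + 24*s^2 + 51*s + 27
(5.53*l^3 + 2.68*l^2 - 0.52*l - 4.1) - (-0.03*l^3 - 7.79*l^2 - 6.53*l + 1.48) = 5.56*l^3 + 10.47*l^2 + 6.01*l - 5.58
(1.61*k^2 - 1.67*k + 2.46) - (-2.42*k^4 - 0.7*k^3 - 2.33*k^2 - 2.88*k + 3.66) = 2.42*k^4 + 0.7*k^3 + 3.94*k^2 + 1.21*k - 1.2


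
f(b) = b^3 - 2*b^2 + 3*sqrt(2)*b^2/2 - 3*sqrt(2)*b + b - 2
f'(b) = 3*b^2 - 4*b + 3*sqrt(2)*b - 3*sqrt(2) + 1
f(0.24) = -2.76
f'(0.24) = -3.01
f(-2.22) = -5.14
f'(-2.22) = 11.00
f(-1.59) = -0.56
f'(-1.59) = 3.96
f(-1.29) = 0.24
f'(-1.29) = 1.44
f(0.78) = -3.98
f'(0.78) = -1.23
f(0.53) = -3.54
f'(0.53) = -2.27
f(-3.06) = -19.59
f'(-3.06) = 24.11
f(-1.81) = -1.66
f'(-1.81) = 6.15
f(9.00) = 707.64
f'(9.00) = 241.94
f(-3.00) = -18.18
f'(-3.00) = 23.03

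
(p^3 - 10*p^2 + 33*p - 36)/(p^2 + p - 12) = (p^2 - 7*p + 12)/(p + 4)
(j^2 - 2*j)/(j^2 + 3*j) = (j - 2)/(j + 3)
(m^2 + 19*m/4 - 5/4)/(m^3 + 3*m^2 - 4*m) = (4*m^2 + 19*m - 5)/(4*m*(m^2 + 3*m - 4))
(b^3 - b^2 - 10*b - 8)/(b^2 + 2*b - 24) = (b^2 + 3*b + 2)/(b + 6)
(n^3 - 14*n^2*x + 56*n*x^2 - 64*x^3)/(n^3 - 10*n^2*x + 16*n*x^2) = (n - 4*x)/n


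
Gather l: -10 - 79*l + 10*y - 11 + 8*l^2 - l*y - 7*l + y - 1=8*l^2 + l*(-y - 86) + 11*y - 22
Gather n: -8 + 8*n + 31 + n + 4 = 9*n + 27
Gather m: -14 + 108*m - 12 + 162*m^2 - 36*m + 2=162*m^2 + 72*m - 24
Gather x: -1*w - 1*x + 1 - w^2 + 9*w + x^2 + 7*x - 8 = -w^2 + 8*w + x^2 + 6*x - 7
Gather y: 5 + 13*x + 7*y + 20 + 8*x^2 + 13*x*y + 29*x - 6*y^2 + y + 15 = 8*x^2 + 42*x - 6*y^2 + y*(13*x + 8) + 40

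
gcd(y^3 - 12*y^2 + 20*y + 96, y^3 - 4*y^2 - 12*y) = y^2 - 4*y - 12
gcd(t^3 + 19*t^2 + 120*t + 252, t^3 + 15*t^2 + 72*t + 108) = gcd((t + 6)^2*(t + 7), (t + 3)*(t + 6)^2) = t^2 + 12*t + 36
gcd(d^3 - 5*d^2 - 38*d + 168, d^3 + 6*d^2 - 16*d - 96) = d^2 + 2*d - 24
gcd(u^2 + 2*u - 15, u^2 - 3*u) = u - 3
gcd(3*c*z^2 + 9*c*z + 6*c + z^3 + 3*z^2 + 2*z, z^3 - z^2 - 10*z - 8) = z^2 + 3*z + 2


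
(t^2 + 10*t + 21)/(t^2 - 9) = (t + 7)/(t - 3)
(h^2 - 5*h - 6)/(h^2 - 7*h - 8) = (h - 6)/(h - 8)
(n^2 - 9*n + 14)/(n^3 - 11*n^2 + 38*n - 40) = (n - 7)/(n^2 - 9*n + 20)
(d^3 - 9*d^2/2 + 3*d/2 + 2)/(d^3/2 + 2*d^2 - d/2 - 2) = (2*d^2 - 7*d - 4)/(d^2 + 5*d + 4)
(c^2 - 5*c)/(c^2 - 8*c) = (c - 5)/(c - 8)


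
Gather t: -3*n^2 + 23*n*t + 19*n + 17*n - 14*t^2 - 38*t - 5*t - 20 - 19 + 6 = -3*n^2 + 36*n - 14*t^2 + t*(23*n - 43) - 33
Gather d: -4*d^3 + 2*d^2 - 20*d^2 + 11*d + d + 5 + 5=-4*d^3 - 18*d^2 + 12*d + 10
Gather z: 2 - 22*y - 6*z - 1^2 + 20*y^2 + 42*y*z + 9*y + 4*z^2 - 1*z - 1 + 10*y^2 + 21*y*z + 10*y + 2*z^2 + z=30*y^2 - 3*y + 6*z^2 + z*(63*y - 6)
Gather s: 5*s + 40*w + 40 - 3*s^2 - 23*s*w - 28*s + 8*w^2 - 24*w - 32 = -3*s^2 + s*(-23*w - 23) + 8*w^2 + 16*w + 8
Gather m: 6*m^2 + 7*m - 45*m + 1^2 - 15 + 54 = 6*m^2 - 38*m + 40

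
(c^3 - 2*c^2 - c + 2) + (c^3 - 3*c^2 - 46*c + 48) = 2*c^3 - 5*c^2 - 47*c + 50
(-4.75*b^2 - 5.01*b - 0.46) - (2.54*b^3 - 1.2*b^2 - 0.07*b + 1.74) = -2.54*b^3 - 3.55*b^2 - 4.94*b - 2.2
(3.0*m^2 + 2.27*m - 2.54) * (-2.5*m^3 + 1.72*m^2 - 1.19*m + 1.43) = -7.5*m^5 - 0.515*m^4 + 6.6844*m^3 - 2.7801*m^2 + 6.2687*m - 3.6322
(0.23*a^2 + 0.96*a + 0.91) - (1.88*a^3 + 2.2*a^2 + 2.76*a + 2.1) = -1.88*a^3 - 1.97*a^2 - 1.8*a - 1.19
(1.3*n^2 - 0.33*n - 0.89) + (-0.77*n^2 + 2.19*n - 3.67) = 0.53*n^2 + 1.86*n - 4.56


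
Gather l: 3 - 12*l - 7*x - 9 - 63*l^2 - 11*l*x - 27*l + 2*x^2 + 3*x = -63*l^2 + l*(-11*x - 39) + 2*x^2 - 4*x - 6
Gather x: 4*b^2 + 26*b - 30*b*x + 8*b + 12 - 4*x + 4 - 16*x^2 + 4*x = 4*b^2 - 30*b*x + 34*b - 16*x^2 + 16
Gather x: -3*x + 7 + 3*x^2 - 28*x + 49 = 3*x^2 - 31*x + 56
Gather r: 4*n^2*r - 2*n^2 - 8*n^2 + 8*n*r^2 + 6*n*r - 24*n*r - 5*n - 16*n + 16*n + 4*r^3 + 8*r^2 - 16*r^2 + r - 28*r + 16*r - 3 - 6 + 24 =-10*n^2 - 5*n + 4*r^3 + r^2*(8*n - 8) + r*(4*n^2 - 18*n - 11) + 15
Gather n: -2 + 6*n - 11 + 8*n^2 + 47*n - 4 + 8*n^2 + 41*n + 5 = 16*n^2 + 94*n - 12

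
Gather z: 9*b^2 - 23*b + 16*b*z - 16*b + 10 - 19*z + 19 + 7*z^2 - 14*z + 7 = 9*b^2 - 39*b + 7*z^2 + z*(16*b - 33) + 36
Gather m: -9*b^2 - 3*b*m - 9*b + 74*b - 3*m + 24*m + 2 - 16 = -9*b^2 + 65*b + m*(21 - 3*b) - 14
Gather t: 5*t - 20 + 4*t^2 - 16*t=4*t^2 - 11*t - 20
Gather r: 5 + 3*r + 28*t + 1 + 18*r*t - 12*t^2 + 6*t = r*(18*t + 3) - 12*t^2 + 34*t + 6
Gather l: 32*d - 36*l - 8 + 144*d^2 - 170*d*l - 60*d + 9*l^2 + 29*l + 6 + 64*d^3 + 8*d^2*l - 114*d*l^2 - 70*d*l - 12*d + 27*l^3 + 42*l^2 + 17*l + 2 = 64*d^3 + 144*d^2 - 40*d + 27*l^3 + l^2*(51 - 114*d) + l*(8*d^2 - 240*d + 10)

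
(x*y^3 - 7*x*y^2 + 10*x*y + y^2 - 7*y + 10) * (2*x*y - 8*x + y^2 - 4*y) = 2*x^2*y^4 - 22*x^2*y^3 + 76*x^2*y^2 - 80*x^2*y + x*y^5 - 11*x*y^4 + 40*x*y^3 - 62*x*y^2 + 76*x*y - 80*x + y^4 - 11*y^3 + 38*y^2 - 40*y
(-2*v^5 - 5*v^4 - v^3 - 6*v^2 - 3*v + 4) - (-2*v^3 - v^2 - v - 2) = -2*v^5 - 5*v^4 + v^3 - 5*v^2 - 2*v + 6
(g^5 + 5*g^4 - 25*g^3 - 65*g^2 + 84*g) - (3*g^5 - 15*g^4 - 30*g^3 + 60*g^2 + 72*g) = -2*g^5 + 20*g^4 + 5*g^3 - 125*g^2 + 12*g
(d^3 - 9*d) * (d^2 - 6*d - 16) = d^5 - 6*d^4 - 25*d^3 + 54*d^2 + 144*d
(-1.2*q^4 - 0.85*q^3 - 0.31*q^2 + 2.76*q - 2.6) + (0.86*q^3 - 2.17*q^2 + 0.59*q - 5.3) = -1.2*q^4 + 0.01*q^3 - 2.48*q^2 + 3.35*q - 7.9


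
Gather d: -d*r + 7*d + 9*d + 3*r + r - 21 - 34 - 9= d*(16 - r) + 4*r - 64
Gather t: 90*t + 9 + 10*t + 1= 100*t + 10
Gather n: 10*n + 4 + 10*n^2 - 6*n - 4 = 10*n^2 + 4*n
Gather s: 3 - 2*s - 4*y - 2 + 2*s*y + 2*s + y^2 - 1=2*s*y + y^2 - 4*y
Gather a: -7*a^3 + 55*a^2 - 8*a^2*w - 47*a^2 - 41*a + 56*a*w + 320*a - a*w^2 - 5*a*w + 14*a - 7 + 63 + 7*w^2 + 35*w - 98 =-7*a^3 + a^2*(8 - 8*w) + a*(-w^2 + 51*w + 293) + 7*w^2 + 35*w - 42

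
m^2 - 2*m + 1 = (m - 1)^2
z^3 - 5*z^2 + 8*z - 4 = (z - 2)^2*(z - 1)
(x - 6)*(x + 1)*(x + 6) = x^3 + x^2 - 36*x - 36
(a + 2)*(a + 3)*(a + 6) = a^3 + 11*a^2 + 36*a + 36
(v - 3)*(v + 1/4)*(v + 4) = v^3 + 5*v^2/4 - 47*v/4 - 3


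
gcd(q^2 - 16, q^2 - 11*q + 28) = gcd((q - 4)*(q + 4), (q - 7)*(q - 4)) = q - 4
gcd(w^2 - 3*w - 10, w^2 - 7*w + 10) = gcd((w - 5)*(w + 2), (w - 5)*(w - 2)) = w - 5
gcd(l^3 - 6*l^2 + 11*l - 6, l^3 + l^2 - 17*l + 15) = l^2 - 4*l + 3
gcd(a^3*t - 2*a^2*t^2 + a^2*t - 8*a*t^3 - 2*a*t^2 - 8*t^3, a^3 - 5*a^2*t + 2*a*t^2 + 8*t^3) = -a + 4*t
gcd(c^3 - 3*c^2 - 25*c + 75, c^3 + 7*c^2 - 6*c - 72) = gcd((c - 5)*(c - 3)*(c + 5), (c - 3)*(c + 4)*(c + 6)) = c - 3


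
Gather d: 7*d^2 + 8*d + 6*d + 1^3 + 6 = 7*d^2 + 14*d + 7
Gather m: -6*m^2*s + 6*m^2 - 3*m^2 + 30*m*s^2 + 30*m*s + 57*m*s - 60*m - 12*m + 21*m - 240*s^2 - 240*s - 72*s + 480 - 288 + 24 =m^2*(3 - 6*s) + m*(30*s^2 + 87*s - 51) - 240*s^2 - 312*s + 216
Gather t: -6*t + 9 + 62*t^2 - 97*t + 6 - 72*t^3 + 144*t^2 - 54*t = -72*t^3 + 206*t^2 - 157*t + 15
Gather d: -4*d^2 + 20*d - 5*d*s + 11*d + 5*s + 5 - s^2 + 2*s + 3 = -4*d^2 + d*(31 - 5*s) - s^2 + 7*s + 8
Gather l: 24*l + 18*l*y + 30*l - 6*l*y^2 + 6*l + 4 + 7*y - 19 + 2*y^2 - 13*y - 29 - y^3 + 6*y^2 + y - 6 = l*(-6*y^2 + 18*y + 60) - y^3 + 8*y^2 - 5*y - 50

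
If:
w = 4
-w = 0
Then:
No Solution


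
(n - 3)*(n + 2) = n^2 - n - 6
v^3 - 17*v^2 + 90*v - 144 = (v - 8)*(v - 6)*(v - 3)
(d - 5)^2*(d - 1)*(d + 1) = d^4 - 10*d^3 + 24*d^2 + 10*d - 25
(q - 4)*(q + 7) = q^2 + 3*q - 28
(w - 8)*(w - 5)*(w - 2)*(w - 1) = w^4 - 16*w^3 + 81*w^2 - 146*w + 80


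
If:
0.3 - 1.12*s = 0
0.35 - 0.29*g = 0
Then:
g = 1.21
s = 0.27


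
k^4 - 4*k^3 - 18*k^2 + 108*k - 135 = (k - 3)^3*(k + 5)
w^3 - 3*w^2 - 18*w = w*(w - 6)*(w + 3)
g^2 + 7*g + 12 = (g + 3)*(g + 4)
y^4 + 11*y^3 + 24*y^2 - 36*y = y*(y - 1)*(y + 6)^2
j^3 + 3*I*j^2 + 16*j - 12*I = (j - 2*I)*(j - I)*(j + 6*I)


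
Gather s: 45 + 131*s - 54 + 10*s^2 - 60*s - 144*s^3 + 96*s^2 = -144*s^3 + 106*s^2 + 71*s - 9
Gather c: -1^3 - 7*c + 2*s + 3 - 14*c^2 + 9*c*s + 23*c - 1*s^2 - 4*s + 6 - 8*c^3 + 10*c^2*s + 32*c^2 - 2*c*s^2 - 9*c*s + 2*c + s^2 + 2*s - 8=-8*c^3 + c^2*(10*s + 18) + c*(18 - 2*s^2)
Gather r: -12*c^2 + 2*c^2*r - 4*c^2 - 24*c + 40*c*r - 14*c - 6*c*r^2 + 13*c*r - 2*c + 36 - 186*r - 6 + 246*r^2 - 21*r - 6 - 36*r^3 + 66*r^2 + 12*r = -16*c^2 - 40*c - 36*r^3 + r^2*(312 - 6*c) + r*(2*c^2 + 53*c - 195) + 24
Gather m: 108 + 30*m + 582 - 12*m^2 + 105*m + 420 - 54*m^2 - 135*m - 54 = 1056 - 66*m^2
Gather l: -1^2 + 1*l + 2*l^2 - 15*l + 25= 2*l^2 - 14*l + 24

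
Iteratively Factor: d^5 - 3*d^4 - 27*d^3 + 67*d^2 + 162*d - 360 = (d - 5)*(d^4 + 2*d^3 - 17*d^2 - 18*d + 72) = (d - 5)*(d + 3)*(d^3 - d^2 - 14*d + 24) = (d - 5)*(d - 3)*(d + 3)*(d^2 + 2*d - 8) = (d - 5)*(d - 3)*(d + 3)*(d + 4)*(d - 2)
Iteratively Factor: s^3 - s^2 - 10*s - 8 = (s - 4)*(s^2 + 3*s + 2) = (s - 4)*(s + 2)*(s + 1)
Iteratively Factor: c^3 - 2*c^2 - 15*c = (c + 3)*(c^2 - 5*c) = c*(c + 3)*(c - 5)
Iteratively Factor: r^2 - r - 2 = (r - 2)*(r + 1)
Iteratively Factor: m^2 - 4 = (m + 2)*(m - 2)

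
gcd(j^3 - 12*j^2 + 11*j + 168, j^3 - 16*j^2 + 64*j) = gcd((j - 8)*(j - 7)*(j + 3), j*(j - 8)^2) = j - 8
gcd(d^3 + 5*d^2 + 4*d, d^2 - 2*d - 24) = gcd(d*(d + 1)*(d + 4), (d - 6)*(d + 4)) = d + 4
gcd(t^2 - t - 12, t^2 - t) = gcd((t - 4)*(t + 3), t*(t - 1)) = 1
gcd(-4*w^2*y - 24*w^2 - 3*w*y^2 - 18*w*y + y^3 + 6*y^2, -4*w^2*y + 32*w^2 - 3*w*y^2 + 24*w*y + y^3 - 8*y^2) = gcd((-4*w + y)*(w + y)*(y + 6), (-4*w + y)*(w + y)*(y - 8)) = -4*w^2 - 3*w*y + y^2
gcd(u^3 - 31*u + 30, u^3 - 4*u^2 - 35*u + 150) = u^2 + u - 30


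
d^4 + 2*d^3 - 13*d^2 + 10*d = d*(d - 2)*(d - 1)*(d + 5)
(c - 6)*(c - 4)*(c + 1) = c^3 - 9*c^2 + 14*c + 24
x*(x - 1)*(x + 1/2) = x^3 - x^2/2 - x/2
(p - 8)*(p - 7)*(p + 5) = p^3 - 10*p^2 - 19*p + 280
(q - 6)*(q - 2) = q^2 - 8*q + 12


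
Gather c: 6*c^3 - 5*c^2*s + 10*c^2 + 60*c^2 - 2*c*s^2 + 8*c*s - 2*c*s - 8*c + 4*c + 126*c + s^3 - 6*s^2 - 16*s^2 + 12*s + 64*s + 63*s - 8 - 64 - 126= 6*c^3 + c^2*(70 - 5*s) + c*(-2*s^2 + 6*s + 122) + s^3 - 22*s^2 + 139*s - 198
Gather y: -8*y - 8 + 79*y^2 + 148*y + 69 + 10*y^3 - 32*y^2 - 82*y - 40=10*y^3 + 47*y^2 + 58*y + 21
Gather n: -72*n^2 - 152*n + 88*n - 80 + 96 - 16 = -72*n^2 - 64*n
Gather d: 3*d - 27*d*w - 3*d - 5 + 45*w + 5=-27*d*w + 45*w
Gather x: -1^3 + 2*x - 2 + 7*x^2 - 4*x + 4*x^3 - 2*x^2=4*x^3 + 5*x^2 - 2*x - 3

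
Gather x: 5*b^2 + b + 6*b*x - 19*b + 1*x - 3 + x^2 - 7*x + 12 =5*b^2 - 18*b + x^2 + x*(6*b - 6) + 9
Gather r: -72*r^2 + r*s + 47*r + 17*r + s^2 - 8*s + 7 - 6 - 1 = -72*r^2 + r*(s + 64) + s^2 - 8*s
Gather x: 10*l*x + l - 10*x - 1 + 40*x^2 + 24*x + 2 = l + 40*x^2 + x*(10*l + 14) + 1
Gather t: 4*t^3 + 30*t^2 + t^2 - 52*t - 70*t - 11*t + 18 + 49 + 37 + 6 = 4*t^3 + 31*t^2 - 133*t + 110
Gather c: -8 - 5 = -13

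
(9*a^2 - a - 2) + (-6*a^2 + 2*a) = 3*a^2 + a - 2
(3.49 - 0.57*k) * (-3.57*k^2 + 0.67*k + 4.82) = 2.0349*k^3 - 12.8412*k^2 - 0.4091*k + 16.8218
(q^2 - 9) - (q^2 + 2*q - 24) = 15 - 2*q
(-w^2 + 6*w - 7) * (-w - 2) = w^3 - 4*w^2 - 5*w + 14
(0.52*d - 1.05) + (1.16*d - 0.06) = 1.68*d - 1.11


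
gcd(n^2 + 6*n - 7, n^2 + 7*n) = n + 7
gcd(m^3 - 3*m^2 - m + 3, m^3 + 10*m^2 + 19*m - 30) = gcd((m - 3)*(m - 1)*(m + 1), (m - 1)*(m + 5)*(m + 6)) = m - 1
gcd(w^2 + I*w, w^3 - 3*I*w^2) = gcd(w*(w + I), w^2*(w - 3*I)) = w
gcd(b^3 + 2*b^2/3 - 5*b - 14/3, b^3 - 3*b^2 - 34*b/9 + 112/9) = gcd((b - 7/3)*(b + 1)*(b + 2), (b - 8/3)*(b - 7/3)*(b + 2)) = b^2 - b/3 - 14/3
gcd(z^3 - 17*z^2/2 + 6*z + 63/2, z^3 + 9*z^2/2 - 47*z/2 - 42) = z + 3/2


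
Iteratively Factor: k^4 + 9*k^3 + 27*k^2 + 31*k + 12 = (k + 1)*(k^3 + 8*k^2 + 19*k + 12) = (k + 1)*(k + 3)*(k^2 + 5*k + 4) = (k + 1)^2*(k + 3)*(k + 4)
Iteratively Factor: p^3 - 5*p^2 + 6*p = (p)*(p^2 - 5*p + 6) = p*(p - 2)*(p - 3)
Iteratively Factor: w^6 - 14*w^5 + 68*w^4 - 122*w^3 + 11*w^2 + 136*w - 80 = (w - 1)*(w^5 - 13*w^4 + 55*w^3 - 67*w^2 - 56*w + 80) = (w - 4)*(w - 1)*(w^4 - 9*w^3 + 19*w^2 + 9*w - 20) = (w - 4)^2*(w - 1)*(w^3 - 5*w^2 - w + 5) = (w - 4)^2*(w - 1)^2*(w^2 - 4*w - 5) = (w - 4)^2*(w - 1)^2*(w + 1)*(w - 5)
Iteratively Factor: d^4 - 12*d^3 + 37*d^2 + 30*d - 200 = (d + 2)*(d^3 - 14*d^2 + 65*d - 100) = (d - 5)*(d + 2)*(d^2 - 9*d + 20) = (d - 5)^2*(d + 2)*(d - 4)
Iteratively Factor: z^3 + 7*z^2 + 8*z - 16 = (z + 4)*(z^2 + 3*z - 4) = (z + 4)^2*(z - 1)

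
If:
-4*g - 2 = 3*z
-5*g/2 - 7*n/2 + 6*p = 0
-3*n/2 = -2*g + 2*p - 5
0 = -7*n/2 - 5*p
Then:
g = -770/313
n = 250/313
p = -175/313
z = 818/313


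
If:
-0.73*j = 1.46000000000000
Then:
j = -2.00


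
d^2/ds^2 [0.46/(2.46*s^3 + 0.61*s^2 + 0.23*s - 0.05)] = (-(6.7896*s + 0.5612)*(2.46*s^3 + 0.61*s^2 + 0.23*s - 0.05) + 0.46*(7.38*s^2 + 1.22*s + 0.23)*(14.76*s^2 + 2.44*s + 0.46))/(2.46*s^3 + 0.61*s^2 + 0.23*s - 0.05)^3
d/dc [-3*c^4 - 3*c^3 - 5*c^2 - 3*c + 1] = -12*c^3 - 9*c^2 - 10*c - 3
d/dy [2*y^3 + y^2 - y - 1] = 6*y^2 + 2*y - 1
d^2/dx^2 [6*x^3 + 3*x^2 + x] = 36*x + 6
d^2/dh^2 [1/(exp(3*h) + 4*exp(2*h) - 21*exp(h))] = ((-9*exp(2*h) - 16*exp(h) + 21)*(exp(2*h) + 4*exp(h) - 21) + 2*(3*exp(2*h) + 8*exp(h) - 21)^2)*exp(-h)/(exp(2*h) + 4*exp(h) - 21)^3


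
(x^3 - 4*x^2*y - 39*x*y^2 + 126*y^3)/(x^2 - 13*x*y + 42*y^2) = (x^2 + 3*x*y - 18*y^2)/(x - 6*y)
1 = 1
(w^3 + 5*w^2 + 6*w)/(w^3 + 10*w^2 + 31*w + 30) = w/(w + 5)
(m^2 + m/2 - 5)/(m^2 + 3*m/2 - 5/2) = (m - 2)/(m - 1)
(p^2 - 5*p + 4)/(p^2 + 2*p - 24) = (p - 1)/(p + 6)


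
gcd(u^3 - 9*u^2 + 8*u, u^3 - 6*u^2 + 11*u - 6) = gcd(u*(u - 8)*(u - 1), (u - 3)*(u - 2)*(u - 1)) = u - 1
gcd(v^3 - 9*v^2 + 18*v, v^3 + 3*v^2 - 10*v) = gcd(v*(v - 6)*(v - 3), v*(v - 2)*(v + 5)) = v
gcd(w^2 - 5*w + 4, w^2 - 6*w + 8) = w - 4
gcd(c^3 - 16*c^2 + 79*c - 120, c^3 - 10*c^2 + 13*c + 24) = c^2 - 11*c + 24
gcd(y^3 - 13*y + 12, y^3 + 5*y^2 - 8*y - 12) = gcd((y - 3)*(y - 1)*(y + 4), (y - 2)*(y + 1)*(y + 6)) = 1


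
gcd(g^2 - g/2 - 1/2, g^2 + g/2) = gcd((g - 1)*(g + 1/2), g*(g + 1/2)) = g + 1/2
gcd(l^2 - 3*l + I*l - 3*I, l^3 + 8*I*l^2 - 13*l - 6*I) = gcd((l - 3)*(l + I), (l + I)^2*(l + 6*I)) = l + I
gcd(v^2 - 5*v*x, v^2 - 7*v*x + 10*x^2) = -v + 5*x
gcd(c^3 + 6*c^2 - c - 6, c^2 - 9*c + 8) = c - 1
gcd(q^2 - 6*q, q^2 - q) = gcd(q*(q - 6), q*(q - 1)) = q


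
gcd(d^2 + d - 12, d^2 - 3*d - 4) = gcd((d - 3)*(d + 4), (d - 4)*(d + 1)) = 1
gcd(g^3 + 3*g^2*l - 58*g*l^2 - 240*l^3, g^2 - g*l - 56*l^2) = g - 8*l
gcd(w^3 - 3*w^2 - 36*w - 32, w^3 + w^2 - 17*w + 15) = 1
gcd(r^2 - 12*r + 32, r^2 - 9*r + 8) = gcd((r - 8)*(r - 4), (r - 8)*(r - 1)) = r - 8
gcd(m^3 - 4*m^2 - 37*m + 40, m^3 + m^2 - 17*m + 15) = m^2 + 4*m - 5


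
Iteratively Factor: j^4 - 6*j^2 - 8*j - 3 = (j - 3)*(j^3 + 3*j^2 + 3*j + 1) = (j - 3)*(j + 1)*(j^2 + 2*j + 1) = (j - 3)*(j + 1)^2*(j + 1)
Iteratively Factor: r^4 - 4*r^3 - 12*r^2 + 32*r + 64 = (r + 2)*(r^3 - 6*r^2 + 32) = (r + 2)^2*(r^2 - 8*r + 16) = (r - 4)*(r + 2)^2*(r - 4)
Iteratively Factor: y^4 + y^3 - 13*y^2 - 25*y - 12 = (y + 3)*(y^3 - 2*y^2 - 7*y - 4) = (y + 1)*(y + 3)*(y^2 - 3*y - 4) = (y + 1)^2*(y + 3)*(y - 4)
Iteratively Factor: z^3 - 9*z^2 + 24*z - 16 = (z - 4)*(z^2 - 5*z + 4) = (z - 4)^2*(z - 1)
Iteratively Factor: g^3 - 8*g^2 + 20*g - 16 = (g - 2)*(g^2 - 6*g + 8) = (g - 2)^2*(g - 4)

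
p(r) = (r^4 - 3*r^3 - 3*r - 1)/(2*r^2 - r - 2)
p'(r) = (1 - 4*r)*(r^4 - 3*r^3 - 3*r - 1)/(2*r^2 - r - 2)^2 + (4*r^3 - 9*r^2 - 3)/(2*r^2 - r - 2) = (4*r^5 - 9*r^4 - 2*r^3 + 24*r^2 + 4*r + 5)/(4*r^4 - 4*r^3 - 7*r^2 + 4*r + 4)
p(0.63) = 1.90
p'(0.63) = 4.60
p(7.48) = 18.08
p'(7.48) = 6.29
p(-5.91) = 25.16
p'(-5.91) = -7.09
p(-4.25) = 14.81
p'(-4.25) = -5.37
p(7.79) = 20.08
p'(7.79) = 6.60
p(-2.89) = 8.52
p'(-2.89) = -3.85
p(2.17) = -3.05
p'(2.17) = 3.60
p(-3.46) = 10.90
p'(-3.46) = -4.51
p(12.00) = 56.62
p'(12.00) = 10.77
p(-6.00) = 25.80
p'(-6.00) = -7.18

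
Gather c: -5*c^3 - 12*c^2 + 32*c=-5*c^3 - 12*c^2 + 32*c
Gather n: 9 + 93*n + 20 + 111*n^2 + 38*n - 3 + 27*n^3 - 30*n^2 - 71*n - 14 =27*n^3 + 81*n^2 + 60*n + 12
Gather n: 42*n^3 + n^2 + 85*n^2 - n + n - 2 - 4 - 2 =42*n^3 + 86*n^2 - 8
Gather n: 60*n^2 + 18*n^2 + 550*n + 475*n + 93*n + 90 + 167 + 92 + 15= 78*n^2 + 1118*n + 364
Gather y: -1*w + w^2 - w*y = w^2 - w*y - w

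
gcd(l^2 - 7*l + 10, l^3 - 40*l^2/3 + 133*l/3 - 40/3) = l - 5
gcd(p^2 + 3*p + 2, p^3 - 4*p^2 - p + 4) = p + 1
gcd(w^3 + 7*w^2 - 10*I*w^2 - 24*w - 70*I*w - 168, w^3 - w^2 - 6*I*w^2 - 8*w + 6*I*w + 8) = w - 4*I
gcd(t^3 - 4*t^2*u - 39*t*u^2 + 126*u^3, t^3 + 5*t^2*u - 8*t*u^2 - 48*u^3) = t - 3*u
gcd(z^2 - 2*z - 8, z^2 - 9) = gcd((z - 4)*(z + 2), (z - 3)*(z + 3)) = 1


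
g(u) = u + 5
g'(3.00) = 1.00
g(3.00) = 8.00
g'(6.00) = 1.00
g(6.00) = 11.00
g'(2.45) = 1.00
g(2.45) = 7.45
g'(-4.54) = 1.00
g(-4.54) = 0.46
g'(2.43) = 1.00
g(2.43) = 7.43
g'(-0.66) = 1.00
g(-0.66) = 4.34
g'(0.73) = 1.00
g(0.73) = 5.73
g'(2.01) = 1.00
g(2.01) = 7.01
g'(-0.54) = 1.00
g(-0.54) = 4.46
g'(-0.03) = 1.00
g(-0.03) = 4.97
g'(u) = 1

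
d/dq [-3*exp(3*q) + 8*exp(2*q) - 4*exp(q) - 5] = (-9*exp(2*q) + 16*exp(q) - 4)*exp(q)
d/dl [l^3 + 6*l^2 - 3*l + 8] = 3*l^2 + 12*l - 3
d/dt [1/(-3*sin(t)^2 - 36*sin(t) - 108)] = 2*cos(t)/(3*(sin(t) + 6)^3)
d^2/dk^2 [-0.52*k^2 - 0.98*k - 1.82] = -1.04000000000000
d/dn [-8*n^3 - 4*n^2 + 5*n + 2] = -24*n^2 - 8*n + 5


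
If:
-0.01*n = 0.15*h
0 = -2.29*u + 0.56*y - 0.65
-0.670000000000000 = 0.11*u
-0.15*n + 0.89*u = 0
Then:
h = 2.41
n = -36.14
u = -6.09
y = -23.75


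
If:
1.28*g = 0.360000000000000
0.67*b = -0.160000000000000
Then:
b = -0.24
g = 0.28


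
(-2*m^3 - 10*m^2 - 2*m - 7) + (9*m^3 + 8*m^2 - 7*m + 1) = 7*m^3 - 2*m^2 - 9*m - 6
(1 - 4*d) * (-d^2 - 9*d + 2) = 4*d^3 + 35*d^2 - 17*d + 2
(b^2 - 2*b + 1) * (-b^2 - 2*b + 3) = -b^4 + 6*b^2 - 8*b + 3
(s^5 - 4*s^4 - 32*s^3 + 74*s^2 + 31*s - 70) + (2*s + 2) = s^5 - 4*s^4 - 32*s^3 + 74*s^2 + 33*s - 68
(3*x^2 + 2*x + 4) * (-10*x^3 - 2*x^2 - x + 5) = -30*x^5 - 26*x^4 - 47*x^3 + 5*x^2 + 6*x + 20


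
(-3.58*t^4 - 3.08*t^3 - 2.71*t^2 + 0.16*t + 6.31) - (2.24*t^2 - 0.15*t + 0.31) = -3.58*t^4 - 3.08*t^3 - 4.95*t^2 + 0.31*t + 6.0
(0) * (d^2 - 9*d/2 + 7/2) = 0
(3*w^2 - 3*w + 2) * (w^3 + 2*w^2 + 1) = 3*w^5 + 3*w^4 - 4*w^3 + 7*w^2 - 3*w + 2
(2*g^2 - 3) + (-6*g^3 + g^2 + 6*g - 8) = -6*g^3 + 3*g^2 + 6*g - 11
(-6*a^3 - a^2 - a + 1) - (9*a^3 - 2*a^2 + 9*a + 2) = -15*a^3 + a^2 - 10*a - 1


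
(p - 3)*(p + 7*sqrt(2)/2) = p^2 - 3*p + 7*sqrt(2)*p/2 - 21*sqrt(2)/2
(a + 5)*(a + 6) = a^2 + 11*a + 30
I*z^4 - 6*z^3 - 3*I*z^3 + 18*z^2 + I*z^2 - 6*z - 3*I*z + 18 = (z - 3)*(z + I)*(z + 6*I)*(I*z + 1)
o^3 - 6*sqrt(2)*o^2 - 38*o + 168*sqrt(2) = (o - 7*sqrt(2))*(o - 3*sqrt(2))*(o + 4*sqrt(2))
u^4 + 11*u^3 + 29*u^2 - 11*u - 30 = (u - 1)*(u + 1)*(u + 5)*(u + 6)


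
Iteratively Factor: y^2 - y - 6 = (y - 3)*(y + 2)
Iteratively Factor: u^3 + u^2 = (u)*(u^2 + u) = u^2*(u + 1)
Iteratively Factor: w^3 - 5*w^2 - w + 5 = (w - 1)*(w^2 - 4*w - 5) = (w - 5)*(w - 1)*(w + 1)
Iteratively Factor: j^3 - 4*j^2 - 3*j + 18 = (j - 3)*(j^2 - j - 6) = (j - 3)*(j + 2)*(j - 3)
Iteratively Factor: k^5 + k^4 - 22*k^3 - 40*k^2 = (k - 5)*(k^4 + 6*k^3 + 8*k^2) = (k - 5)*(k + 2)*(k^3 + 4*k^2) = k*(k - 5)*(k + 2)*(k^2 + 4*k) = k*(k - 5)*(k + 2)*(k + 4)*(k)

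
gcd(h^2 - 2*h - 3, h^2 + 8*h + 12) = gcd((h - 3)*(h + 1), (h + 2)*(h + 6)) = 1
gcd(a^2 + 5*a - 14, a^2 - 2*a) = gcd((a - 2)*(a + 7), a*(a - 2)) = a - 2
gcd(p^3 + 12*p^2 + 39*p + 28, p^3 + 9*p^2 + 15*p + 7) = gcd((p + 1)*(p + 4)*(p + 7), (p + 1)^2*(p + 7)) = p^2 + 8*p + 7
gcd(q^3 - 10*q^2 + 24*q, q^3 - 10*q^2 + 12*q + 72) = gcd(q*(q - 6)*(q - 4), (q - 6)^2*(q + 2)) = q - 6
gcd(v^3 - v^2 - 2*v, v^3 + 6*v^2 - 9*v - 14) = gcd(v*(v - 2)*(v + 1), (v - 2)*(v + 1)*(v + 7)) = v^2 - v - 2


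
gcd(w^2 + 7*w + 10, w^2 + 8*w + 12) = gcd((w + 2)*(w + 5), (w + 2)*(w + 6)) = w + 2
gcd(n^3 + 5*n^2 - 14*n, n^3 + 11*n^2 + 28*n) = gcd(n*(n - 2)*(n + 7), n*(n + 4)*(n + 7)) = n^2 + 7*n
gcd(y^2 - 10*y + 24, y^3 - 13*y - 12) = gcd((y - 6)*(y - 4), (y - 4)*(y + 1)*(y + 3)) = y - 4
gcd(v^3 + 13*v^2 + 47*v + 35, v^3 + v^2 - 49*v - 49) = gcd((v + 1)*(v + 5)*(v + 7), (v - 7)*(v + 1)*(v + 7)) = v^2 + 8*v + 7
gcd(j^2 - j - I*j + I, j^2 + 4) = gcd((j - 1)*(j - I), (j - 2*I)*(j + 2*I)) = 1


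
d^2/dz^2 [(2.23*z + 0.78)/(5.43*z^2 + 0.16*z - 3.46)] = ((2.23*z + 0.78)*(10.86*z + 0.16)*(21.72*z + 0.32) - (72.6534*z + 9.1844)*(5.43*z^2 + 0.16*z - 3.46))/(5.43*z^2 + 0.16*z - 3.46)^3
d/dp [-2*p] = -2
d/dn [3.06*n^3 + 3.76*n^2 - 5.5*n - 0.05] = 9.18*n^2 + 7.52*n - 5.5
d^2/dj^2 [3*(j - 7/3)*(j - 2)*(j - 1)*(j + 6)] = 36*j^2 + 12*j - 138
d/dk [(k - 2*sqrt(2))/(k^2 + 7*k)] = (k*(k + 7) - (k - 2*sqrt(2))*(2*k + 7))/(k^2*(k + 7)^2)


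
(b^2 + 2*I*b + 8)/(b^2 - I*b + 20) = (b - 2*I)/(b - 5*I)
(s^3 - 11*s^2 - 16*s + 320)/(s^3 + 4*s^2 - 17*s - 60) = (s^2 - 16*s + 64)/(s^2 - s - 12)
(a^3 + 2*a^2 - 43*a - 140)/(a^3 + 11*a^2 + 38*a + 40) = (a - 7)/(a + 2)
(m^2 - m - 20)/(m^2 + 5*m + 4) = (m - 5)/(m + 1)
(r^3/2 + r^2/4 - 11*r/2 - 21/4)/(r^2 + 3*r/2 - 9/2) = (2*r^2 - 5*r - 7)/(2*(2*r - 3))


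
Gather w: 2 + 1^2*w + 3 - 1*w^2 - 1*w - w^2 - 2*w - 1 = -2*w^2 - 2*w + 4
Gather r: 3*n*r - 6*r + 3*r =r*(3*n - 3)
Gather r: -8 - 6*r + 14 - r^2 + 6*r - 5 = 1 - r^2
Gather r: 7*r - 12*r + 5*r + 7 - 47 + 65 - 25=0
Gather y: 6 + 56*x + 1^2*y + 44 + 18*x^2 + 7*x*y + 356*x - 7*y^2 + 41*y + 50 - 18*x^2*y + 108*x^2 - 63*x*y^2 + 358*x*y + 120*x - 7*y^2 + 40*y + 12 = 126*x^2 + 532*x + y^2*(-63*x - 14) + y*(-18*x^2 + 365*x + 82) + 112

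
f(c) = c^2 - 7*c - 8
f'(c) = 2*c - 7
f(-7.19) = 94.03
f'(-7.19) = -21.38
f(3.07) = -20.07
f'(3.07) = -0.86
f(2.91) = -19.90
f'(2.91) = -1.18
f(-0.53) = -4.01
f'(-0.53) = -8.06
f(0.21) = -9.43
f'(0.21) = -6.58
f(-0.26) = -6.11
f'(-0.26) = -7.52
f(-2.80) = 19.44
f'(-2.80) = -12.60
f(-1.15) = 1.37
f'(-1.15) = -9.30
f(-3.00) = 22.00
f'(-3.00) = -13.00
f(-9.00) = 136.00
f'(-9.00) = -25.00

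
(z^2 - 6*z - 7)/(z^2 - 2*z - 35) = (z + 1)/(z + 5)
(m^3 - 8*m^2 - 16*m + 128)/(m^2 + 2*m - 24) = (m^2 - 4*m - 32)/(m + 6)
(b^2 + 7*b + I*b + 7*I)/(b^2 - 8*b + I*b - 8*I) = (b + 7)/(b - 8)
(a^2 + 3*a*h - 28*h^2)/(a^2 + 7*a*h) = (a - 4*h)/a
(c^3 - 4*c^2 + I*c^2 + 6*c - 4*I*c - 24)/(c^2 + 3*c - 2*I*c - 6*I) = (c^2 + c*(-4 + 3*I) - 12*I)/(c + 3)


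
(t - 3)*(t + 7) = t^2 + 4*t - 21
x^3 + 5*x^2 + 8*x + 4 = (x + 1)*(x + 2)^2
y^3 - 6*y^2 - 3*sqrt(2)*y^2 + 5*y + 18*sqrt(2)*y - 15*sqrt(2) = (y - 5)*(y - 1)*(y - 3*sqrt(2))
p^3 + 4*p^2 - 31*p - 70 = (p - 5)*(p + 2)*(p + 7)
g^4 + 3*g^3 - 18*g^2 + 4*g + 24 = (g - 2)^2*(g + 1)*(g + 6)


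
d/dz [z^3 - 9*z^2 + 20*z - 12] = 3*z^2 - 18*z + 20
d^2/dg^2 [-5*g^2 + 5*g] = -10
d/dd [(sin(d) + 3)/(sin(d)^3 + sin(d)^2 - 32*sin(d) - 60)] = (-2*sin(d)^3 - 10*sin(d)^2 - 6*sin(d) + 36)*cos(d)/(sin(d)^3 + sin(d)^2 - 32*sin(d) - 60)^2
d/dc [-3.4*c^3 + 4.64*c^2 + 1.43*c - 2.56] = -10.2*c^2 + 9.28*c + 1.43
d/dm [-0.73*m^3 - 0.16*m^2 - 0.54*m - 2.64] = -2.19*m^2 - 0.32*m - 0.54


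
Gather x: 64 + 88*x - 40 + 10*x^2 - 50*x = 10*x^2 + 38*x + 24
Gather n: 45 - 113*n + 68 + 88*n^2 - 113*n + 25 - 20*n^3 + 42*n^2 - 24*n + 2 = -20*n^3 + 130*n^2 - 250*n + 140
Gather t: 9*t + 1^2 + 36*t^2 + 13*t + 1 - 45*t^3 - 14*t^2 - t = -45*t^3 + 22*t^2 + 21*t + 2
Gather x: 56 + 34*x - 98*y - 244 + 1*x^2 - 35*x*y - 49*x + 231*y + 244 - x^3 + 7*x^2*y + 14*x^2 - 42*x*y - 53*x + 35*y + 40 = -x^3 + x^2*(7*y + 15) + x*(-77*y - 68) + 168*y + 96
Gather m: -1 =-1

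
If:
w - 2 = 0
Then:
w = 2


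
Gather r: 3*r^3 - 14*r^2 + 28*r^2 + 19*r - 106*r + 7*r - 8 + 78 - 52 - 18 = 3*r^3 + 14*r^2 - 80*r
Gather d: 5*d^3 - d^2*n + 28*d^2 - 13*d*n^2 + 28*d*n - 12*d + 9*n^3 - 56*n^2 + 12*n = 5*d^3 + d^2*(28 - n) + d*(-13*n^2 + 28*n - 12) + 9*n^3 - 56*n^2 + 12*n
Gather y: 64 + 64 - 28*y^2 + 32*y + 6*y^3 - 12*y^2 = 6*y^3 - 40*y^2 + 32*y + 128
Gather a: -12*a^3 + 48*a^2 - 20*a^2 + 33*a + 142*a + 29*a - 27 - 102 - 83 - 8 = -12*a^3 + 28*a^2 + 204*a - 220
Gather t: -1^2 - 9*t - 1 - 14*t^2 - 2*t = -14*t^2 - 11*t - 2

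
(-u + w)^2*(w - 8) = u^2*w - 8*u^2 - 2*u*w^2 + 16*u*w + w^3 - 8*w^2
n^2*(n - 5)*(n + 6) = n^4 + n^3 - 30*n^2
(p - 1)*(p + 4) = p^2 + 3*p - 4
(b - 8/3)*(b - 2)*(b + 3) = b^3 - 5*b^2/3 - 26*b/3 + 16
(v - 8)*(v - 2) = v^2 - 10*v + 16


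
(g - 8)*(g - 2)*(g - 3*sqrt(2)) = g^3 - 10*g^2 - 3*sqrt(2)*g^2 + 16*g + 30*sqrt(2)*g - 48*sqrt(2)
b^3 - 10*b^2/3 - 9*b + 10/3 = (b - 5)*(b - 1/3)*(b + 2)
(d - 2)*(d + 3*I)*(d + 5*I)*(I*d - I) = I*d^4 - 8*d^3 - 3*I*d^3 + 24*d^2 - 13*I*d^2 - 16*d + 45*I*d - 30*I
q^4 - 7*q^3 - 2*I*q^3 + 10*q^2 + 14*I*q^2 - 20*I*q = q*(q - 5)*(q - 2)*(q - 2*I)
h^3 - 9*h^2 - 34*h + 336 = (h - 8)*(h - 7)*(h + 6)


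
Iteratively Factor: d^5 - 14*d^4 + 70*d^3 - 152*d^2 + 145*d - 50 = (d - 1)*(d^4 - 13*d^3 + 57*d^2 - 95*d + 50) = (d - 2)*(d - 1)*(d^3 - 11*d^2 + 35*d - 25) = (d - 2)*(d - 1)^2*(d^2 - 10*d + 25) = (d - 5)*(d - 2)*(d - 1)^2*(d - 5)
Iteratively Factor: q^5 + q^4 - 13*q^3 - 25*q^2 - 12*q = (q + 1)*(q^4 - 13*q^2 - 12*q) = (q + 1)*(q + 3)*(q^3 - 3*q^2 - 4*q) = q*(q + 1)*(q + 3)*(q^2 - 3*q - 4) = q*(q - 4)*(q + 1)*(q + 3)*(q + 1)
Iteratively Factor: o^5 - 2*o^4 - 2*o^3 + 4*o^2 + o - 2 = (o - 1)*(o^4 - o^3 - 3*o^2 + o + 2) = (o - 1)*(o + 1)*(o^3 - 2*o^2 - o + 2) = (o - 1)*(o + 1)^2*(o^2 - 3*o + 2) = (o - 1)^2*(o + 1)^2*(o - 2)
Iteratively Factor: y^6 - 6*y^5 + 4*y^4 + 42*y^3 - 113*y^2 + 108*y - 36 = (y - 2)*(y^5 - 4*y^4 - 4*y^3 + 34*y^2 - 45*y + 18) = (y - 2)^2*(y^4 - 2*y^3 - 8*y^2 + 18*y - 9) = (y - 2)^2*(y - 1)*(y^3 - y^2 - 9*y + 9) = (y - 2)^2*(y - 1)*(y + 3)*(y^2 - 4*y + 3) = (y - 3)*(y - 2)^2*(y - 1)*(y + 3)*(y - 1)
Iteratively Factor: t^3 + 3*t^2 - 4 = (t + 2)*(t^2 + t - 2) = (t + 2)^2*(t - 1)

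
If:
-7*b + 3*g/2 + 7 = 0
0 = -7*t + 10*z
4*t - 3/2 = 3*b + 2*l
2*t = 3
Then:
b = 3/2 - 2*l/3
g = 7/3 - 28*l/9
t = 3/2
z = 21/20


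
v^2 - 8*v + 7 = (v - 7)*(v - 1)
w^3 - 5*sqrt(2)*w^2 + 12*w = w*(w - 3*sqrt(2))*(w - 2*sqrt(2))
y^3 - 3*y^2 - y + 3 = (y - 3)*(y - 1)*(y + 1)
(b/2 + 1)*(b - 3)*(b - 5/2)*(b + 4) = b^4/2 + b^3/4 - 35*b^2/4 + b/2 + 30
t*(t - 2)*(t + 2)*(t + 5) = t^4 + 5*t^3 - 4*t^2 - 20*t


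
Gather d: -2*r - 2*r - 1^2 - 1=-4*r - 2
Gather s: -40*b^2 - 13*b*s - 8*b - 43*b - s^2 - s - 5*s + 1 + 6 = -40*b^2 - 51*b - s^2 + s*(-13*b - 6) + 7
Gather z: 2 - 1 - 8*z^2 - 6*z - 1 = -8*z^2 - 6*z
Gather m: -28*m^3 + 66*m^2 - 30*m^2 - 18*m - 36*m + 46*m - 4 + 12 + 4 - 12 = -28*m^3 + 36*m^2 - 8*m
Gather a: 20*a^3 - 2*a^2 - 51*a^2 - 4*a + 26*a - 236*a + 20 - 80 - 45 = 20*a^3 - 53*a^2 - 214*a - 105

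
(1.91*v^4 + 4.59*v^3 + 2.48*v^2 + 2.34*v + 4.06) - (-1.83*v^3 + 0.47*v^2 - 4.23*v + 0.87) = 1.91*v^4 + 6.42*v^3 + 2.01*v^2 + 6.57*v + 3.19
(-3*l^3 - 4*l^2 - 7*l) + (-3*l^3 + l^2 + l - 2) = -6*l^3 - 3*l^2 - 6*l - 2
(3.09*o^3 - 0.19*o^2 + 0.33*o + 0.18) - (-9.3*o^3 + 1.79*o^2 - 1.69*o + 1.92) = 12.39*o^3 - 1.98*o^2 + 2.02*o - 1.74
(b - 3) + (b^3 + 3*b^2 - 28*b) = b^3 + 3*b^2 - 27*b - 3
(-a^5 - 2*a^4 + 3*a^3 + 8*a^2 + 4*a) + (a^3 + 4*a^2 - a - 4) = -a^5 - 2*a^4 + 4*a^3 + 12*a^2 + 3*a - 4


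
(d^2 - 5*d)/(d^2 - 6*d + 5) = d/(d - 1)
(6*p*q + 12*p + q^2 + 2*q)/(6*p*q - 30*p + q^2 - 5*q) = (q + 2)/(q - 5)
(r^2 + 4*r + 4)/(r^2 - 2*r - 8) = (r + 2)/(r - 4)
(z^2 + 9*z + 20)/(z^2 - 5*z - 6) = (z^2 + 9*z + 20)/(z^2 - 5*z - 6)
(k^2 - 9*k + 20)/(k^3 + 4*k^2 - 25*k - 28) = (k - 5)/(k^2 + 8*k + 7)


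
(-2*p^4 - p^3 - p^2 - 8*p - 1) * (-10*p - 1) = 20*p^5 + 12*p^4 + 11*p^3 + 81*p^2 + 18*p + 1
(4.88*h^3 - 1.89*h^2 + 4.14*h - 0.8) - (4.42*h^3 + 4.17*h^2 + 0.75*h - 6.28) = 0.46*h^3 - 6.06*h^2 + 3.39*h + 5.48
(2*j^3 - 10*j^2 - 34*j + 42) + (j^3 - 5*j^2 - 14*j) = 3*j^3 - 15*j^2 - 48*j + 42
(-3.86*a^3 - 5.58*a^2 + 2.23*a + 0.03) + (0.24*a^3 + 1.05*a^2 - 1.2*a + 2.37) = -3.62*a^3 - 4.53*a^2 + 1.03*a + 2.4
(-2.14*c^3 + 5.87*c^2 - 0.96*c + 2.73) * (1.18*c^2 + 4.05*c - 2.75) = -2.5252*c^5 - 1.7404*c^4 + 28.5257*c^3 - 16.8091*c^2 + 13.6965*c - 7.5075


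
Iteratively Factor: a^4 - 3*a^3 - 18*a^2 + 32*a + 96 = (a - 4)*(a^3 + a^2 - 14*a - 24) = (a - 4)*(a + 3)*(a^2 - 2*a - 8) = (a - 4)^2*(a + 3)*(a + 2)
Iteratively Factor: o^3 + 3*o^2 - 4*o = (o - 1)*(o^2 + 4*o) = (o - 1)*(o + 4)*(o)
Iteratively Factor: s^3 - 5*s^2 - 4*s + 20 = (s + 2)*(s^2 - 7*s + 10) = (s - 5)*(s + 2)*(s - 2)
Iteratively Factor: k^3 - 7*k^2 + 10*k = (k)*(k^2 - 7*k + 10) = k*(k - 5)*(k - 2)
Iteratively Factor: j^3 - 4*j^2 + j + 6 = (j - 3)*(j^2 - j - 2) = (j - 3)*(j + 1)*(j - 2)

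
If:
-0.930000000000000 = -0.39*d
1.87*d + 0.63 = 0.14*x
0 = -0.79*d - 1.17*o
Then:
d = 2.38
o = -1.61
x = 36.35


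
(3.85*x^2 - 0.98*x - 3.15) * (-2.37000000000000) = -9.1245*x^2 + 2.3226*x + 7.4655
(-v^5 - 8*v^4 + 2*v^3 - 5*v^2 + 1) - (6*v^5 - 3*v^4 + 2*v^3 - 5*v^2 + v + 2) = -7*v^5 - 5*v^4 - v - 1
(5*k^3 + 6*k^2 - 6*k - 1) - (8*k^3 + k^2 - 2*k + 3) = -3*k^3 + 5*k^2 - 4*k - 4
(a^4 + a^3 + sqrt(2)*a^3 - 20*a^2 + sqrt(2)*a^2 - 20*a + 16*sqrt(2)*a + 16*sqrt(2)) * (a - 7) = a^5 - 6*a^4 + sqrt(2)*a^4 - 27*a^3 - 6*sqrt(2)*a^3 + 9*sqrt(2)*a^2 + 120*a^2 - 96*sqrt(2)*a + 140*a - 112*sqrt(2)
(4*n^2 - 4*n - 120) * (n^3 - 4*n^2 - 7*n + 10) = 4*n^5 - 20*n^4 - 132*n^3 + 548*n^2 + 800*n - 1200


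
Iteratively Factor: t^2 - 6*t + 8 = (t - 2)*(t - 4)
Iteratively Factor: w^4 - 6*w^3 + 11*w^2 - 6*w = (w)*(w^3 - 6*w^2 + 11*w - 6) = w*(w - 3)*(w^2 - 3*w + 2) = w*(w - 3)*(w - 1)*(w - 2)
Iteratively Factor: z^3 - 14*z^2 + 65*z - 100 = (z - 4)*(z^2 - 10*z + 25) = (z - 5)*(z - 4)*(z - 5)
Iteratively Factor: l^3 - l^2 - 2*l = (l - 2)*(l^2 + l) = (l - 2)*(l + 1)*(l)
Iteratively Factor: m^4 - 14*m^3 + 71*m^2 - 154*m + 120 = (m - 5)*(m^3 - 9*m^2 + 26*m - 24) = (m - 5)*(m - 3)*(m^2 - 6*m + 8) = (m - 5)*(m - 4)*(m - 3)*(m - 2)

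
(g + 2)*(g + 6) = g^2 + 8*g + 12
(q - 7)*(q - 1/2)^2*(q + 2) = q^4 - 6*q^3 - 35*q^2/4 + 51*q/4 - 7/2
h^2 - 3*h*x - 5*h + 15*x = (h - 5)*(h - 3*x)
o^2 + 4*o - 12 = (o - 2)*(o + 6)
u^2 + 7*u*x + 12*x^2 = (u + 3*x)*(u + 4*x)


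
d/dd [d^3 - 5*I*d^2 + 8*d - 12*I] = 3*d^2 - 10*I*d + 8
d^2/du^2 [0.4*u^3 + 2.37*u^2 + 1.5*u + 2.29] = 2.4*u + 4.74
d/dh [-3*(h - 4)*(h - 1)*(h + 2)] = -9*h^2 + 18*h + 18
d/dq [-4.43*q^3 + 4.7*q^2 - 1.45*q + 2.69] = -13.29*q^2 + 9.4*q - 1.45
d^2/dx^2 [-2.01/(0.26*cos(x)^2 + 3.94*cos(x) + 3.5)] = (0.543504*(1 - cos(x)^2)^2 + 6.177132*cos(x)^3 + 24.157788*cos(x)^2 - 40.072164*cos(x) - 59.290176)/(0.26*cos(x)^2 + 3.94*cos(x) + 3.5)^3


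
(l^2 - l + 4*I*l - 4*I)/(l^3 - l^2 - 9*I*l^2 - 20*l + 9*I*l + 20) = (l + 4*I)/(l^2 - 9*I*l - 20)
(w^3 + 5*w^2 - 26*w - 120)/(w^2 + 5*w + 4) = (w^2 + w - 30)/(w + 1)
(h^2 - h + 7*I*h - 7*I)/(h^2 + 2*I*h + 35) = (h - 1)/(h - 5*I)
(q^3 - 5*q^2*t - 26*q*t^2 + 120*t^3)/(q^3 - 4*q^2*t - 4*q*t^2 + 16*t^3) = (q^2 - q*t - 30*t^2)/(q^2 - 4*t^2)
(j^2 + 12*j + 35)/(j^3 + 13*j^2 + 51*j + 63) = (j + 5)/(j^2 + 6*j + 9)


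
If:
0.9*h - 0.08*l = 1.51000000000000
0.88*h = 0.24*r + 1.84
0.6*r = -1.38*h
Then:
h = 1.28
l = -4.42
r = -2.96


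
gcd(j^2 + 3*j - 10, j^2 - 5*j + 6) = j - 2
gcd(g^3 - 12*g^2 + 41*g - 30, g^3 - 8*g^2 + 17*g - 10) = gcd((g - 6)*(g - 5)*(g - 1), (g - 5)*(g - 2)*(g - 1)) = g^2 - 6*g + 5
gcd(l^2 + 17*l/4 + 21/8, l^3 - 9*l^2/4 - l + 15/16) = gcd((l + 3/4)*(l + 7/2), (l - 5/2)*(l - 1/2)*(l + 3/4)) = l + 3/4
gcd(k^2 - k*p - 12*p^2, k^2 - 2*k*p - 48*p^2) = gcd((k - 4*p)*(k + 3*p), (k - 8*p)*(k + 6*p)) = 1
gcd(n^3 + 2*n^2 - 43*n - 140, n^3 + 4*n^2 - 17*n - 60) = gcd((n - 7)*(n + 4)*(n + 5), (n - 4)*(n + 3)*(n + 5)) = n + 5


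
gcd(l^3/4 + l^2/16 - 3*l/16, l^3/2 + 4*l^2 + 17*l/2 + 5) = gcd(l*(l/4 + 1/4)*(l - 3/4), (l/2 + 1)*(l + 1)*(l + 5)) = l + 1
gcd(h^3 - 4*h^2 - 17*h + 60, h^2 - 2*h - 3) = h - 3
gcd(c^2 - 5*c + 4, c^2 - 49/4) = 1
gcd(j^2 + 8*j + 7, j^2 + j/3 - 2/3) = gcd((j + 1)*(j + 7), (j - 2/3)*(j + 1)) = j + 1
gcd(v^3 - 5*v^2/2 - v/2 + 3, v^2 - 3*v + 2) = v - 2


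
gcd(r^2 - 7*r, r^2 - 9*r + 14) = r - 7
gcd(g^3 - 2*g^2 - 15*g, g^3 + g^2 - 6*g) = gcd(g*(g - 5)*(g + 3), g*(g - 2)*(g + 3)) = g^2 + 3*g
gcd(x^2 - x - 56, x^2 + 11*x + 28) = x + 7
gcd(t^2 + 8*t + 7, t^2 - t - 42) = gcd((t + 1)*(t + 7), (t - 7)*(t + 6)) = 1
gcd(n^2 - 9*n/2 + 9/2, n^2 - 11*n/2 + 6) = n - 3/2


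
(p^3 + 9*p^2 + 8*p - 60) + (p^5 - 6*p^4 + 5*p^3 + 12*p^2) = p^5 - 6*p^4 + 6*p^3 + 21*p^2 + 8*p - 60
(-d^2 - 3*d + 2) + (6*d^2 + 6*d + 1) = 5*d^2 + 3*d + 3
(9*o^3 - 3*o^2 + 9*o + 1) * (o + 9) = 9*o^4 + 78*o^3 - 18*o^2 + 82*o + 9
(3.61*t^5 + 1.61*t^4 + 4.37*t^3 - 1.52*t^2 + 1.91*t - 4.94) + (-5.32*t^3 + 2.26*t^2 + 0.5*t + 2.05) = 3.61*t^5 + 1.61*t^4 - 0.95*t^3 + 0.74*t^2 + 2.41*t - 2.89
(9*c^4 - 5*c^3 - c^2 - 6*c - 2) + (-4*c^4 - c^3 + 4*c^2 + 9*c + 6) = 5*c^4 - 6*c^3 + 3*c^2 + 3*c + 4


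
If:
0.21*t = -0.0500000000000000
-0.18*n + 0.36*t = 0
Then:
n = -0.48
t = -0.24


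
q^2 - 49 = (q - 7)*(q + 7)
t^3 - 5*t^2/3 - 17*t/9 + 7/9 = (t - 7/3)*(t - 1/3)*(t + 1)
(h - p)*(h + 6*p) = h^2 + 5*h*p - 6*p^2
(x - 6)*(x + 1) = x^2 - 5*x - 6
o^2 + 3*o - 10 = (o - 2)*(o + 5)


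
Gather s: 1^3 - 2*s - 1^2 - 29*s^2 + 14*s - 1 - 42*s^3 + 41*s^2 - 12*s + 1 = -42*s^3 + 12*s^2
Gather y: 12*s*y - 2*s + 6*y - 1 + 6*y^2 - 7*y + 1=-2*s + 6*y^2 + y*(12*s - 1)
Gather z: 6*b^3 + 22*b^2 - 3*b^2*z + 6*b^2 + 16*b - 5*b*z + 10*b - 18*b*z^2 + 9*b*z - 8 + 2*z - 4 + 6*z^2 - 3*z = 6*b^3 + 28*b^2 + 26*b + z^2*(6 - 18*b) + z*(-3*b^2 + 4*b - 1) - 12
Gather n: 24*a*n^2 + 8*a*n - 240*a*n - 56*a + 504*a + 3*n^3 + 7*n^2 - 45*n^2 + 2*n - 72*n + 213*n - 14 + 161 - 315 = 448*a + 3*n^3 + n^2*(24*a - 38) + n*(143 - 232*a) - 168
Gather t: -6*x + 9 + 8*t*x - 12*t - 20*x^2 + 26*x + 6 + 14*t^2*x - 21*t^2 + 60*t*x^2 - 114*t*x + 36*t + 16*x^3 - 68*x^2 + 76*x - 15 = t^2*(14*x - 21) + t*(60*x^2 - 106*x + 24) + 16*x^3 - 88*x^2 + 96*x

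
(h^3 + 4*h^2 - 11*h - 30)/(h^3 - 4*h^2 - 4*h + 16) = (h^2 + 2*h - 15)/(h^2 - 6*h + 8)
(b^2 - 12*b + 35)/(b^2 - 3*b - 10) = (b - 7)/(b + 2)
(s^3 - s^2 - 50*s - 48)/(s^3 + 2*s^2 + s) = (s^2 - 2*s - 48)/(s*(s + 1))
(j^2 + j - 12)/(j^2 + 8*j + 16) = (j - 3)/(j + 4)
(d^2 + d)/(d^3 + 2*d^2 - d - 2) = d/(d^2 + d - 2)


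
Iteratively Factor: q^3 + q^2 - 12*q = (q + 4)*(q^2 - 3*q) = (q - 3)*(q + 4)*(q)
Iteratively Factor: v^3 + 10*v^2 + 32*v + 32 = (v + 4)*(v^2 + 6*v + 8) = (v + 4)^2*(v + 2)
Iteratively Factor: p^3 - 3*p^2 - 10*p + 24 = (p + 3)*(p^2 - 6*p + 8) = (p - 2)*(p + 3)*(p - 4)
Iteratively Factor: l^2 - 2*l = (l - 2)*(l)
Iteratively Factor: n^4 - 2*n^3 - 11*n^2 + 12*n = (n)*(n^3 - 2*n^2 - 11*n + 12) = n*(n - 1)*(n^2 - n - 12) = n*(n - 4)*(n - 1)*(n + 3)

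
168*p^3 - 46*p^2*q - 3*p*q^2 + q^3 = (-6*p + q)*(-4*p + q)*(7*p + q)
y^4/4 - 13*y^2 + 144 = (y/4 + 1)*(y - 6)*(y - 4)*(y + 6)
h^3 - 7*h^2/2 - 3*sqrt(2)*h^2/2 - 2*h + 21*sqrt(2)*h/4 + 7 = (h - 7/2)*(h - 2*sqrt(2))*(h + sqrt(2)/2)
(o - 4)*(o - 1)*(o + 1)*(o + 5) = o^4 + o^3 - 21*o^2 - o + 20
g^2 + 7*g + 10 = (g + 2)*(g + 5)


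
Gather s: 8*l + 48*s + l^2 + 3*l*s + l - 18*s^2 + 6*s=l^2 + 9*l - 18*s^2 + s*(3*l + 54)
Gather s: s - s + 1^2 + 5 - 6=0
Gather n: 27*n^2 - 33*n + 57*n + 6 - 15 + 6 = 27*n^2 + 24*n - 3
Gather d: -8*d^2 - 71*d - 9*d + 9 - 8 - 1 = -8*d^2 - 80*d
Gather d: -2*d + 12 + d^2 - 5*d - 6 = d^2 - 7*d + 6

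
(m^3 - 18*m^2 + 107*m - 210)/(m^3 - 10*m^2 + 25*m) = (m^2 - 13*m + 42)/(m*(m - 5))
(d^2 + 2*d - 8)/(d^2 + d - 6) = (d + 4)/(d + 3)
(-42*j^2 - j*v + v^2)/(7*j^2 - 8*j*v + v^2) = (6*j + v)/(-j + v)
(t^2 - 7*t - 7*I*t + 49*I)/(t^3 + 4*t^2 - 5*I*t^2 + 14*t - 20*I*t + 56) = (t - 7)/(t^2 + 2*t*(2 + I) + 8*I)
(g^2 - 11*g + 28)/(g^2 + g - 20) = (g - 7)/(g + 5)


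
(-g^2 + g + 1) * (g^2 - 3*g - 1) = -g^4 + 4*g^3 - g^2 - 4*g - 1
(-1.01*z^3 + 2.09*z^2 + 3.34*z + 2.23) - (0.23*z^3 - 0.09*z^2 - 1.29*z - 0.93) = -1.24*z^3 + 2.18*z^2 + 4.63*z + 3.16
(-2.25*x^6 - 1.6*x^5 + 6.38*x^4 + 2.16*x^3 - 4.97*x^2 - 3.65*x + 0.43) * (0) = 0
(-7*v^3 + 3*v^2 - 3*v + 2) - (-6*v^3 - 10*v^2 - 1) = -v^3 + 13*v^2 - 3*v + 3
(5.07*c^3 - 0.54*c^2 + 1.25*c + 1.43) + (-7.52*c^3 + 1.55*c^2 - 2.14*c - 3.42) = -2.45*c^3 + 1.01*c^2 - 0.89*c - 1.99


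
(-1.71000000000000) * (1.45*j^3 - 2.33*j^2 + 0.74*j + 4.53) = -2.4795*j^3 + 3.9843*j^2 - 1.2654*j - 7.7463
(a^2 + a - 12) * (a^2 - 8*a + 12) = a^4 - 7*a^3 - 8*a^2 + 108*a - 144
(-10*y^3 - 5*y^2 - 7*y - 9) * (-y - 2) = 10*y^4 + 25*y^3 + 17*y^2 + 23*y + 18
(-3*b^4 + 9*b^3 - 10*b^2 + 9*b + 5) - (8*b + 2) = -3*b^4 + 9*b^3 - 10*b^2 + b + 3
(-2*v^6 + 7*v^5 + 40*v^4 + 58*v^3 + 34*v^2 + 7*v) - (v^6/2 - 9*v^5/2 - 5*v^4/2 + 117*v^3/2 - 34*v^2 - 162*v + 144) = -5*v^6/2 + 23*v^5/2 + 85*v^4/2 - v^3/2 + 68*v^2 + 169*v - 144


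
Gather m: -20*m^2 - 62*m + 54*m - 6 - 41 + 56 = -20*m^2 - 8*m + 9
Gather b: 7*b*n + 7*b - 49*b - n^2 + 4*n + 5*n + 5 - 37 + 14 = b*(7*n - 42) - n^2 + 9*n - 18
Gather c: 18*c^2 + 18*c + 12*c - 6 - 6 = 18*c^2 + 30*c - 12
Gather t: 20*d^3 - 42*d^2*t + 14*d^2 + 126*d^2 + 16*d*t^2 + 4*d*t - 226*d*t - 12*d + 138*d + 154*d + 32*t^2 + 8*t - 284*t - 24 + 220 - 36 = 20*d^3 + 140*d^2 + 280*d + t^2*(16*d + 32) + t*(-42*d^2 - 222*d - 276) + 160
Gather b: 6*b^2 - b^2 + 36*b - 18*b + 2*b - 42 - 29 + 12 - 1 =5*b^2 + 20*b - 60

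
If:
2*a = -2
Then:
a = -1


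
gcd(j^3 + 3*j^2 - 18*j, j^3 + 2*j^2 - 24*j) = j^2 + 6*j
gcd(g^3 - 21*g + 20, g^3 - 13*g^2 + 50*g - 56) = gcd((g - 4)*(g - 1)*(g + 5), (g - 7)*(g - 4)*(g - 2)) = g - 4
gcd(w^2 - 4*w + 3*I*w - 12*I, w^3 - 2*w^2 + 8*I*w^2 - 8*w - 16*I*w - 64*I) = w - 4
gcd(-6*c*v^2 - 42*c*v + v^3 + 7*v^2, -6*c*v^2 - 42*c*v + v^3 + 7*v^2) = -6*c*v^2 - 42*c*v + v^3 + 7*v^2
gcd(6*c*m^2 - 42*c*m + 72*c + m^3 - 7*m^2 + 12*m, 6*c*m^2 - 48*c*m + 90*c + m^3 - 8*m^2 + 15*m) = 6*c*m - 18*c + m^2 - 3*m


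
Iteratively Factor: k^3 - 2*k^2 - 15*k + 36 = (k - 3)*(k^2 + k - 12) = (k - 3)^2*(k + 4)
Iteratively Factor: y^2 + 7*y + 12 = (y + 4)*(y + 3)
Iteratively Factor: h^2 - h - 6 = (h - 3)*(h + 2)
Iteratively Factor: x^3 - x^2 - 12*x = (x)*(x^2 - x - 12) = x*(x + 3)*(x - 4)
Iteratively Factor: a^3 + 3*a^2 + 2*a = (a + 2)*(a^2 + a) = (a + 1)*(a + 2)*(a)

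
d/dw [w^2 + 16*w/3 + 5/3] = 2*w + 16/3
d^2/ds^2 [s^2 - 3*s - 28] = 2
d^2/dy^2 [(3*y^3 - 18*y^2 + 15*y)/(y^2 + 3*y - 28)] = 72*(5*y^3 - 63*y^2 + 231*y - 357)/(y^6 + 9*y^5 - 57*y^4 - 477*y^3 + 1596*y^2 + 7056*y - 21952)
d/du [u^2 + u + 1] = 2*u + 1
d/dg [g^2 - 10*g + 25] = 2*g - 10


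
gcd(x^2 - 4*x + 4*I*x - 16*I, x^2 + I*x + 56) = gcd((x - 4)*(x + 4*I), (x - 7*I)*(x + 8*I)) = 1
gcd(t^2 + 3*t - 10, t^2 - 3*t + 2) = t - 2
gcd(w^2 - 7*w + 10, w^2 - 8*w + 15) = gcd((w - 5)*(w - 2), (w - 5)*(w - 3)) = w - 5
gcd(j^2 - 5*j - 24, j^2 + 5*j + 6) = j + 3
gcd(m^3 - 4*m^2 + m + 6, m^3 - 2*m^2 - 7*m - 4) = m + 1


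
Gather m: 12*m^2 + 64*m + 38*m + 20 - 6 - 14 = 12*m^2 + 102*m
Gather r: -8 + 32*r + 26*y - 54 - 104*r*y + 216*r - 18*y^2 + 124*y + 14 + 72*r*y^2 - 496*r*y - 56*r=r*(72*y^2 - 600*y + 192) - 18*y^2 + 150*y - 48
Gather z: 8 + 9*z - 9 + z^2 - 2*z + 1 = z^2 + 7*z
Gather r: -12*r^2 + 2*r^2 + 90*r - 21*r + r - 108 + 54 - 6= -10*r^2 + 70*r - 60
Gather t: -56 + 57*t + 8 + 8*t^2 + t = 8*t^2 + 58*t - 48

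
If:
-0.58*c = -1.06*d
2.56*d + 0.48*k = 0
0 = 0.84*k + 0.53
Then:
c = 0.22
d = 0.12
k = -0.63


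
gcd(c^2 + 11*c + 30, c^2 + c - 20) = c + 5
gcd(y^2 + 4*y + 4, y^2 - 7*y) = 1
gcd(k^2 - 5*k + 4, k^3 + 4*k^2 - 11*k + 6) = k - 1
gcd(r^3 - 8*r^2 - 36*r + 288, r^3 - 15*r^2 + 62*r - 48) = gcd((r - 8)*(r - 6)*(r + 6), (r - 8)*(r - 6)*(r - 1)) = r^2 - 14*r + 48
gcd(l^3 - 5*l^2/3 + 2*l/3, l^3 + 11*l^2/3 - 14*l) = l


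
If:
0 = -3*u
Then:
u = 0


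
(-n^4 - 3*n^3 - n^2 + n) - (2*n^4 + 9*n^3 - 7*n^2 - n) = -3*n^4 - 12*n^3 + 6*n^2 + 2*n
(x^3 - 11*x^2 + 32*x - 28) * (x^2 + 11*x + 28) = x^5 - 61*x^3 + 16*x^2 + 588*x - 784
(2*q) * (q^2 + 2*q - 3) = 2*q^3 + 4*q^2 - 6*q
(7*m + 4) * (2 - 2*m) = -14*m^2 + 6*m + 8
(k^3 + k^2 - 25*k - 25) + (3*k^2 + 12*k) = k^3 + 4*k^2 - 13*k - 25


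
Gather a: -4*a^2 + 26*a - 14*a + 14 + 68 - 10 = -4*a^2 + 12*a + 72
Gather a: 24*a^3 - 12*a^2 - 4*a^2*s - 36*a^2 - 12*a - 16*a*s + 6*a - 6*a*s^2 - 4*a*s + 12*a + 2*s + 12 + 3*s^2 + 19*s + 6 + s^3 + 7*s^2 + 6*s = 24*a^3 + a^2*(-4*s - 48) + a*(-6*s^2 - 20*s + 6) + s^3 + 10*s^2 + 27*s + 18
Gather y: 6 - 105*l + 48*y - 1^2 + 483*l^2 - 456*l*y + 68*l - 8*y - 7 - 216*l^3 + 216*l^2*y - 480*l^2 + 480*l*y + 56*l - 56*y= -216*l^3 + 3*l^2 + 19*l + y*(216*l^2 + 24*l - 16) - 2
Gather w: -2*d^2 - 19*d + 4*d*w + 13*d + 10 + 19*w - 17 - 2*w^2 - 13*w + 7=-2*d^2 - 6*d - 2*w^2 + w*(4*d + 6)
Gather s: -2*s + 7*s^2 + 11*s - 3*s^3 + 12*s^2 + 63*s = -3*s^3 + 19*s^2 + 72*s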